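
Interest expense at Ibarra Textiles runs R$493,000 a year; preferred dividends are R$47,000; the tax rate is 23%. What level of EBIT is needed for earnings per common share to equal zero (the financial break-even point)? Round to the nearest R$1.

Grossing the preferred dividend up to pre-tax terms: R$47,000 / (1 − 0.23) = R$61,038.96.
Financial break-even EBIT = interest + D_p ÷ (1 − t) = R$493,000 + R$61,038.96 = R$554,038.96.

R$554,039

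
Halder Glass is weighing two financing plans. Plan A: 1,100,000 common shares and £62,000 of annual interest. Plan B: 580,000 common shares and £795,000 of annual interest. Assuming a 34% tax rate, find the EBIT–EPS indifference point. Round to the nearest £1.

£1,612,577

Set EPS_A = EPS_B: (EBIT − £62,000)(1 − 0.34) ÷ 1,100,000 = (EBIT − £795,000)(1 − 0.34) ÷ 580,000.
Cancelling (1 − t) and cross-multiplying: 580,000·(EBIT − 62,000) = 1,100,000·(EBIT − 795,000).
EBIT × (1,100,000 − 580,000) = 795,000 × 1,100,000 − 62,000 × 580,000 = 838,540,000,000, so EBIT = 838,540,000,000 ÷ 520,000 = 1,612,576.92.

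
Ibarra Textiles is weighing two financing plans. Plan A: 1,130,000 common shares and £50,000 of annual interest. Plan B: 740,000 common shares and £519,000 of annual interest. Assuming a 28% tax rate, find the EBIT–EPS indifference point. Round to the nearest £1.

At indifference, (EBIT − 50,000)(1 − t)/1,130,000 = (EBIT − 519,000)(1 − t)/740,000.
Cancelling (1 − t) and cross-multiplying: 740,000·(EBIT − 50,000) = 1,130,000·(EBIT − 519,000).
EBIT × (1,130,000 − 740,000) = 519,000 × 1,130,000 − 50,000 × 740,000 = 549,470,000,000, so EBIT = 549,470,000,000 ÷ 390,000 = 1,408,897.44.

£1,408,897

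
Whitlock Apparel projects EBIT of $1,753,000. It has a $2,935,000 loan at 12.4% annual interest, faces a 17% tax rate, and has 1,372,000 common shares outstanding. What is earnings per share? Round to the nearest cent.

Interest = $363,940.00, so EBT = $1,753,000 − $363,940.00 = $1,389,060.00.
After tax at 17%: net income = $1,389,060.00 × 0.83 = $1,152,919.80.
Per share: $1,152,919.80 / 1,372,000 shares = $0.84.

$0.84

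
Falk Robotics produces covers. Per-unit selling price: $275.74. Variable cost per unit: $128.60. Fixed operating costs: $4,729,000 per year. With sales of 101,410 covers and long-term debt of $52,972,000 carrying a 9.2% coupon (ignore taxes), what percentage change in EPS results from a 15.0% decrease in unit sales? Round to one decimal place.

Contribution at this volume is 101,410 × $147.14 = $14,921,467.40.
Subtracting fixed costs: EBIT = $14,921,467.40 − $4,729,000 = $10,192,467.40.
Interest = $4,873,424.00, so EBIT − I = $5,319,043.40.
Degree of combined leverage = contribution ÷ (EBIT − I) = $14,921,467.40 ÷ $5,319,043.40 = 2.8053.
EPS therefore changes by 2.8053 × (-15.0%) = -42.1%.

-42.1%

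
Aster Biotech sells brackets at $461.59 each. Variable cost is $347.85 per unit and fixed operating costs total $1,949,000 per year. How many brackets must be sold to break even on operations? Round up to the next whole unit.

Each unit contributes $461.59 − $347.85 = $113.74.
Break-even volume = fixed costs ÷ CM per unit = $1,949,000 ÷ $113.74 = 17,135.57, so 17,136 brackets.

17,136 brackets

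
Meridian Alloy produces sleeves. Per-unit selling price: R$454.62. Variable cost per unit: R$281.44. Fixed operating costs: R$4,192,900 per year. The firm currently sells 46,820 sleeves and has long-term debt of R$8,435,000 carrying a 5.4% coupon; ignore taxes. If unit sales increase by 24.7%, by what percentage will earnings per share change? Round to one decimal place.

Contribution at this volume is 46,820 × R$173.18 = R$8,108,287.60.
EBIT = R$8,108,287.60 − R$4,192,900 = R$3,915,387.60.
After interest of R$455,490.00, pre-tax earnings = R$3,459,897.60.
DCL = total CM / (EBIT − I) = R$8,108,287.60 / R$3,459,897.60 = 2.3435.
EPS therefore changes by 2.3435 × (+24.7%) = +57.9%.

+57.9%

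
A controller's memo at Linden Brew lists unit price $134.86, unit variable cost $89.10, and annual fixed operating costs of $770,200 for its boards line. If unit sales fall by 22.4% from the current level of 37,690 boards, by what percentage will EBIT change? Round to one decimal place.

-40.5%

Total contribution margin = 37,690 × $45.76 = $1,724,694.40.
EBIT = $1,724,694.40 − $770,200 = $954,494.40.
Degree of operating leverage = $1,724,694.40 / $954,494.40 = 1.8069.
Operating income changes by 1.8069 × -22.4% = -40.5%.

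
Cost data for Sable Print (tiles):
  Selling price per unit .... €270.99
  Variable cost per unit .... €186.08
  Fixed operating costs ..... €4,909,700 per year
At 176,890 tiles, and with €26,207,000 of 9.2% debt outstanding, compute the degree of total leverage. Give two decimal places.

Contribution at this volume is 176,890 × €84.91 = €15,019,729.90.
Subtracting fixed costs: EBIT = €15,019,729.90 − €4,909,700 = €10,110,029.90. Interest = €2,411,044.00.
DOL = €15,019,729.90 ÷ €10,110,029.90 = 1.4856; DFL = €10,110,029.90 ÷ €7,698,985.90 = 1.3132.
Combined leverage = 1.4856 × 1.3132 = 1.9509.

1.95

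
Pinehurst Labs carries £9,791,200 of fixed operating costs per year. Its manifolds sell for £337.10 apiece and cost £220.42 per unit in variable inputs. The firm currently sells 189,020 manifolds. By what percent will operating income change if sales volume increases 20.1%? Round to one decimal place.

At 189,020 units, contribution = 189,020 × £116.68 = £22,054,853.60.
EBIT = £22,054,853.60 − £9,791,200 = £12,263,653.60.
So DOL = total CM / EBIT = £22,054,853.60 / £12,263,653.60 = 1.7984.
So EBIT moves 1.7984 × (+20.1%) = +36.1%.

+36.1%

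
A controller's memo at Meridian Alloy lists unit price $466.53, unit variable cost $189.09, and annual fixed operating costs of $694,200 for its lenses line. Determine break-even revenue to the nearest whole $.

CM per unit = $466.53 − $189.09 = $277.44; CM ratio = $277.44 / $466.53 = 0.5947.
Break-even sales = FC ÷ CM ratio = $694,200 × $466.53 / $277.44 = $1,167,334.

$1,167,334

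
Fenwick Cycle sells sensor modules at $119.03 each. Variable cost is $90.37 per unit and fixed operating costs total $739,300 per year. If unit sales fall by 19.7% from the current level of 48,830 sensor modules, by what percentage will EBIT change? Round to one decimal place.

Contribution at this volume is 48,830 × $28.66 = $1,399,467.80.
Subtracting fixed costs: EBIT = $1,399,467.80 − $739,300 = $660,167.80.
So DOL = total CM / EBIT = $1,399,467.80 / $660,167.80 = 2.1199.
So EBIT moves 2.1199 × (-19.7%) = -41.8%.

-41.8%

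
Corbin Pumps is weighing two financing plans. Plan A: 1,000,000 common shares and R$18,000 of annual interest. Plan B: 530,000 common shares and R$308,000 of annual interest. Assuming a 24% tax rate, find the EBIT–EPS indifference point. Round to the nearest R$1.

At indifference, (EBIT − 18,000)(1 − t)/1,000,000 = (EBIT − 308,000)(1 − t)/530,000.
The (1 − t) factor cancels: (EBIT − 18,000) × 530,000 = (EBIT − 308,000) × 1,000,000.
Solving, EBIT = (308,000·1,000,000 − 18,000·530,000) / (1,000,000 − 530,000) = 298,460,000,000 / 470,000 = 635,021.28.

R$635,021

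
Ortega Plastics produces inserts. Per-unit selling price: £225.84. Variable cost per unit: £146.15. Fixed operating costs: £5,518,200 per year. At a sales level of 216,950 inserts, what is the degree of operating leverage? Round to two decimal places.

Total contribution margin = 216,950 × £79.69 = £17,288,745.50.
EBIT = £17,288,745.50 − £5,518,200 = £11,770,545.50.
DOL = contribution ÷ EBIT = £17,288,745.50 ÷ £11,770,545.50 = 1.4688.

1.47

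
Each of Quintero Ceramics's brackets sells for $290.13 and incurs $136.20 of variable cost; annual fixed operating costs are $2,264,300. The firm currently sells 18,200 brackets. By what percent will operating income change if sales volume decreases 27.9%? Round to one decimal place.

-145.5%

Total contribution margin = 18,200 × $153.93 = $2,801,526.00.
Subtracting fixed costs: EBIT = $2,801,526.00 − $2,264,300 = $537,226.00.
So DOL = total CM / EBIT = $2,801,526.00 / $537,226.00 = 5.2148.
Operating income changes by 5.2148 × -27.9% = -145.5%.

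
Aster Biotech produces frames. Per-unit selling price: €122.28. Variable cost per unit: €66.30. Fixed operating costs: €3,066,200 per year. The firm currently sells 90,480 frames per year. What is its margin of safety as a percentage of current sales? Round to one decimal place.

39.5%

Contribution margin per unit = €122.28 − €66.30 = €55.98. Break-even units = €3,066,200 ÷ €55.98 = 54,773.13; break-even revenue = 54,773.13 × €122.28 = €6,697,658.74.
Actual sales revenue = 90,480 × €122.28 = €11,063,894.40.
Margin of safety = (€11,063,894.40 − €6,697,658.74) ÷ €11,063,894.40 = 39.5%.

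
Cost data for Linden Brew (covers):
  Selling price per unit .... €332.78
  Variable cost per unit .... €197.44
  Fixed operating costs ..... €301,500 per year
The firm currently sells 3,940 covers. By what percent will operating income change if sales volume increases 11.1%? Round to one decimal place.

At 3,940 units, contribution = 3,940 × €135.34 = €533,239.60.
Subtracting fixed costs: EBIT = €533,239.60 − €301,500 = €231,739.60.
DOL = contribution ÷ EBIT = €533,239.60 ÷ €231,739.60 = 2.3010.
Operating income changes by 2.3010 × +11.1% = +25.5%.

+25.5%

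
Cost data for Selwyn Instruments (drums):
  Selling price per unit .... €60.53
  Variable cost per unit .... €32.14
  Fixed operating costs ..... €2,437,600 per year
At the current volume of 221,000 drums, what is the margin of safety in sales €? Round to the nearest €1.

€8,179,950

Contribution margin per unit = €60.53 − €32.14 = €28.39. Break-even units = €2,437,600 ÷ €28.39 = 85,861.22; break-even revenue = 85,861.22 × €60.53 = €5,197,179.57.
Current sales = 221,000 × €60.53 = €13,377,130.00.
Margin of safety = €13,377,130.00 − €5,197,179.57 = €8,179,950.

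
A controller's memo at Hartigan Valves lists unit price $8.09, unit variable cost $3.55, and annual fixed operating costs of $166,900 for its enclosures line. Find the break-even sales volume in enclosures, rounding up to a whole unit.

36,763 enclosures

Each unit contributes $8.09 − $3.55 = $4.54.
Break-even Q = $166,900 / $4.54 = 36,762.11 → 36,763 enclosures.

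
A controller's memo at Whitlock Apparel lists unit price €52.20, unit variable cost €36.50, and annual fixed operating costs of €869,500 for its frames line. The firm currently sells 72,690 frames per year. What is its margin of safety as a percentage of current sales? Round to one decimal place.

23.8%

Contribution margin per unit = €52.20 − €36.50 = €15.70. Break-even units = €869,500 ÷ €15.70 = 55,382.17; break-even revenue = 55,382.17 × €52.20 = €2,890,949.04.
Current sales = 72,690 × €52.20 = €3,794,418.00.
Margin of safety = (€3,794,418.00 − €2,890,949.04) ÷ €3,794,418.00 = 23.8%.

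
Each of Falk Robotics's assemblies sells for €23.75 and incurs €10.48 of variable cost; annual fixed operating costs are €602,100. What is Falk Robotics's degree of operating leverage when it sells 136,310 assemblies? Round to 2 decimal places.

1.50

Total contribution margin = 136,310 × €13.27 = €1,808,833.70.
Operating income = contribution − fixed costs = €1,808,833.70 − €602,100 = €1,206,733.70.
Degree of operating leverage = €1,808,833.70 / €1,206,733.70 = 1.4990.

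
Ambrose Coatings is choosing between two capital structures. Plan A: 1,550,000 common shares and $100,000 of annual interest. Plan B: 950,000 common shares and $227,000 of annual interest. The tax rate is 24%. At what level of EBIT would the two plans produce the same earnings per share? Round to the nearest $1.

At indifference, (EBIT − 100,000)(1 − t)/1,550,000 = (EBIT − 227,000)(1 − t)/950,000.
The (1 − t) factor cancels: (EBIT − 100,000) × 950,000 = (EBIT − 227,000) × 1,550,000.
EBIT × (1,550,000 − 950,000) = 227,000 × 1,550,000 − 100,000 × 950,000 = 256,850,000,000, so EBIT = 256,850,000,000 ÷ 600,000 = 428,083.33.

$428,083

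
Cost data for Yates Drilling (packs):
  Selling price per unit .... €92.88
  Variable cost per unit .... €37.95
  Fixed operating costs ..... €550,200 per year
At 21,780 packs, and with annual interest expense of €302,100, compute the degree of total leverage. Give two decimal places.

3.48

At 21,780 units, contribution = 21,780 × €54.93 = €1,196,375.40.
EBIT = €1,196,375.40 − €550,200 = €646,175.40. Interest = €302,100.00, so EBIT − I = €344,075.40.
Degree of total leverage = total CM / (EBIT − interest) = €1,196,375.40 / €344,075.40 = 3.4771.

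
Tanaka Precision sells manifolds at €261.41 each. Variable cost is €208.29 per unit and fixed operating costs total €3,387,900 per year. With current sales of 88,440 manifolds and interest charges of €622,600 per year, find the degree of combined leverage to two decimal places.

At 88,440 units, contribution = 88,440 × €53.12 = €4,697,932.80.
Operating income = contribution − fixed costs = €4,697,932.80 − €3,387,900 = €1,310,032.80. Interest = €622,600.00.
DOL = €4,697,932.80 ÷ €1,310,032.80 = 3.5861; DFL = €1,310,032.80 ÷ €687,432.80 = 1.9057.
Combined leverage = 3.5861 × 1.9057 = 6.8340.

6.83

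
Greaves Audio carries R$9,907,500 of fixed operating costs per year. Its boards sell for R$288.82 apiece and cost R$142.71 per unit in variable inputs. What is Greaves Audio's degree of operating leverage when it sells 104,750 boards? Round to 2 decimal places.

Contribution at this volume is 104,750 × R$146.11 = R$15,305,022.50.
Subtracting fixed costs: EBIT = R$15,305,022.50 − R$9,907,500 = R$5,397,522.50.
DOL = contribution ÷ EBIT = R$15,305,022.50 ÷ R$5,397,522.50 = 2.8356.

2.84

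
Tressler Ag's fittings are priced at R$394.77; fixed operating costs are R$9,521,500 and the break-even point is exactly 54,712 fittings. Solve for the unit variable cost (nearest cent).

R$220.74

At break-even, FC = Q × (P − VC), so P − VC = R$9,521,500 ÷ 54,712 = R$174.0295.
Variable cost per unit = R$394.77 − R$174.0295 = R$220.74.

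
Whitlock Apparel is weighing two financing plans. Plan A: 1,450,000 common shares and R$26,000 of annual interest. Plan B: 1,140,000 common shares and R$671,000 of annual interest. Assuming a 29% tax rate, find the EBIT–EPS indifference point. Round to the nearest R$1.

R$3,042,935

At indifference, (EBIT − 26,000)(1 − t)/1,450,000 = (EBIT − 671,000)(1 − t)/1,140,000.
Cancelling (1 − t) and cross-multiplying: 1,140,000·(EBIT − 26,000) = 1,450,000·(EBIT − 671,000).
Solving, EBIT = (671,000·1,450,000 − 26,000·1,140,000) / (1,450,000 − 1,140,000) = 943,310,000,000 / 310,000 = 3,042,935.48.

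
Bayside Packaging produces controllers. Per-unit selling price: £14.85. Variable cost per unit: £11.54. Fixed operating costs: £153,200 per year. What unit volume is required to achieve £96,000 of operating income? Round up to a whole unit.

Unit CM = price − variable cost = £14.85 − £11.54 = £3.31.
Required volume = (fixed costs + target profit) ÷ CM = (£153,200 + £96,000) ÷ £3.31 = 75,287.01, so 75,288 controllers.

75,288 controllers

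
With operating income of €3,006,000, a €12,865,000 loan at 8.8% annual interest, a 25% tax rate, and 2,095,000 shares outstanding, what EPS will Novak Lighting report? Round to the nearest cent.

Pre-tax income = €3,006,000 − €1,132,120.00 = €1,873,880.00.
Net income = €1,873,880.00 × (1 − 0.25) = €1,405,410.00.
Per share: €1,405,410.00 / 2,095,000 shares = €0.67.

€0.67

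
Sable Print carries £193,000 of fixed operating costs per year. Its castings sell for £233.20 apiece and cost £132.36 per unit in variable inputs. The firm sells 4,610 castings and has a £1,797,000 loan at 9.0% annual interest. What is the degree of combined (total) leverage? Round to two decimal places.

4.22

Total contribution margin = 4,610 × £100.84 = £464,872.40.
EBIT = £464,872.40 − £193,000 = £271,872.40. Interest = £161,730.00.
DOL = £464,872.40 ÷ £271,872.40 = 1.7099; DFL = £271,872.40 ÷ £110,142.40 = 2.4684.
Combined leverage = 1.7099 × 2.4684 = 4.2207.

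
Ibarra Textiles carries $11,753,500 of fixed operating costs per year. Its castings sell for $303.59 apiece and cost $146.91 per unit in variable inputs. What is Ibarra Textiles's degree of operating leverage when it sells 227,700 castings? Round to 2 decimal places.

1.49

Contribution at this volume is 227,700 × $156.68 = $35,676,036.00.
Subtracting fixed costs: EBIT = $35,676,036.00 − $11,753,500 = $23,922,536.00.
DOL = contribution ÷ EBIT = $35,676,036.00 ÷ $23,922,536.00 = 1.4913.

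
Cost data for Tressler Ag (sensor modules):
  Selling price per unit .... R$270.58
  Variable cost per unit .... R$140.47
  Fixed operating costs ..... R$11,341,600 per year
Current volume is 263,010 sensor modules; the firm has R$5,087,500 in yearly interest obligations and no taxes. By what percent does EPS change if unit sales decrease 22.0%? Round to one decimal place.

Contribution at this volume is 263,010 × R$130.11 = R$34,220,231.10.
Subtracting fixed costs: EBIT = R$34,220,231.10 − R$11,341,600 = R$22,878,631.10.
Interest = R$5,087,500.00, so EBIT − I = R$17,791,131.10.
DCL = total CM / (EBIT − I) = R$34,220,231.10 / R$17,791,131.10 = 1.9234.
EPS therefore changes by 1.9234 × (-22.0%) = -42.3%.

-42.3%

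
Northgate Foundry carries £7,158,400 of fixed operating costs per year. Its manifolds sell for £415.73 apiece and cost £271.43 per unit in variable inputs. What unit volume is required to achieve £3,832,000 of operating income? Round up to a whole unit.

76,164 manifolds

Each unit contributes £415.73 − £271.43 = £144.30.
Units = (FC + target) / CM = (£7,158,400 + £3,832,000) / £144.30 = 76,163.55, so 76,164 manifolds.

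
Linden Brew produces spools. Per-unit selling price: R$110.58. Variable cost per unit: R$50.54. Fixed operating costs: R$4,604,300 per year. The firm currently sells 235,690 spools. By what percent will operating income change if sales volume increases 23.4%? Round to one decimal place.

Contribution at this volume is 235,690 × R$60.04 = R$14,150,827.60.
Subtracting fixed costs: EBIT = R$14,150,827.60 − R$4,604,300 = R$9,546,527.60.
Degree of operating leverage = R$14,150,827.60 / R$9,546,527.60 = 1.4823.
%ΔEBIT = DOL × %ΔSales = 1.4823 × +23.4% = +34.7%.

+34.7%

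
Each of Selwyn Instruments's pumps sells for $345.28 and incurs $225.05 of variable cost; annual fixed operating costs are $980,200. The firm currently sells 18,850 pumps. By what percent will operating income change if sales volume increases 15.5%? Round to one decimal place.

At 18,850 units, contribution = 18,850 × $120.23 = $2,266,335.50.
EBIT = $2,266,335.50 − $980,200 = $1,286,135.50.
Degree of operating leverage = $2,266,335.50 / $1,286,135.50 = 1.7621.
So EBIT moves 1.7621 × (+15.5%) = +27.3%.

+27.3%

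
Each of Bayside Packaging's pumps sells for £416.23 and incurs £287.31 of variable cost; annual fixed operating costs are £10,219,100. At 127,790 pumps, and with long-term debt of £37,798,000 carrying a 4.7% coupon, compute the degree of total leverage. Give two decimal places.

3.68

Contribution at this volume is 127,790 × £128.92 = £16,474,686.80.
Subtracting fixed costs: EBIT = £16,474,686.80 − £10,219,100 = £6,255,586.80. Interest = £1,776,506.00, so EBIT − I = £4,479,080.80.
Degree of total leverage = total CM / (EBIT − interest) = £16,474,686.80 / £4,479,080.80 = 3.6781.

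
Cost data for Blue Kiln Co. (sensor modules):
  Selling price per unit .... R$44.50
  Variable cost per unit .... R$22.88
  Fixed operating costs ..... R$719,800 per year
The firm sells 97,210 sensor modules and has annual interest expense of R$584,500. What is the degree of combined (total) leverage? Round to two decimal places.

2.64

Contribution at this volume is 97,210 × R$21.62 = R$2,101,680.20.
Operating income = contribution − fixed costs = R$2,101,680.20 − R$719,800 = R$1,381,880.20. Interest = R$584,500.00.
DOL = R$2,101,680.20 ÷ R$1,381,880.20 = 1.5209; DFL = R$1,381,880.20 ÷ R$797,380.20 = 1.7330.
Combined leverage = 1.5209 × 1.7330 = 2.6357.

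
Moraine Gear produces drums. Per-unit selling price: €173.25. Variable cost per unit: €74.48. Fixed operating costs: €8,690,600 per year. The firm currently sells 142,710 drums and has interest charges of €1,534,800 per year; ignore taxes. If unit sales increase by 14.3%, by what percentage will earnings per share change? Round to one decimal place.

At 142,710 units, contribution = 142,710 × €98.77 = €14,095,466.70.
Operating income = contribution − fixed costs = €14,095,466.70 − €8,690,600 = €5,404,866.70.
After interest of €1,534,800.00, pre-tax earnings = €3,870,066.70.
DCL = total CM / (EBIT − I) = €14,095,466.70 / €3,870,066.70 = 3.6422.
%ΔEPS = DCL × %ΔSales = 3.6422 × +14.3% = +52.1%.

+52.1%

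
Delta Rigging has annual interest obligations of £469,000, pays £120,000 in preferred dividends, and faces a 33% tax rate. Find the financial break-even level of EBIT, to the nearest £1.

Grossing the preferred dividend up to pre-tax terms: £120,000 / (1 − 0.33) = £179,104.48.
Financial break-even EBIT = interest + D_p ÷ (1 − t) = £469,000 + £179,104.48 = £648,104.48.

£648,104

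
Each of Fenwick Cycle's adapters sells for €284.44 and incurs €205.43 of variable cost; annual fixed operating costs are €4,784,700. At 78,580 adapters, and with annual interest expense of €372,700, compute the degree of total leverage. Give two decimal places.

Total contribution margin = 78,580 × €79.01 = €6,208,605.80.
EBIT = €6,208,605.80 − €4,784,700 = €1,423,905.80. Interest = €372,700.00.
DOL = €6,208,605.80 ÷ €1,423,905.80 = 4.3603; DFL = €1,423,905.80 ÷ €1,051,205.80 = 1.3545.
DCL = DOL × DFL = 4.3603 × 1.3545 = 5.9060.

5.91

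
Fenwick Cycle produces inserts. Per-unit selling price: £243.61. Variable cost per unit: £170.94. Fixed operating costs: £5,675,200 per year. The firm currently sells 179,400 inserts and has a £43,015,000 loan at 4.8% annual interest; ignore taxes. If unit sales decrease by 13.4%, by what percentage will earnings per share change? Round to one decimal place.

-33.0%

Total contribution margin = 179,400 × £72.67 = £13,036,998.00.
EBIT = £13,036,998.00 − £5,675,200 = £7,361,798.00.
After interest of £2,064,720.00, pre-tax earnings = £5,297,078.00.
DCL = total CM / (EBIT − I) = £13,036,998.00 / £5,297,078.00 = 2.4612.
%ΔEPS = DCL × %ΔSales = 2.4612 × -13.4% = -33.0%.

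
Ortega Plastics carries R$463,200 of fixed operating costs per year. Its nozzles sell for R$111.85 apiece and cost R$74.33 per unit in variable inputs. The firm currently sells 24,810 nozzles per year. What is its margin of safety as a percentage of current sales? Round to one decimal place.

Each unit contributes R$111.85 − R$74.33 = R$37.52. Break-even units = R$463,200 ÷ R$37.52 = 12,345.42; break-even revenue = 12,345.42 × R$111.85 = R$1,380,834.75.
Actual sales revenue = 24,810 × R$111.85 = R$2,774,998.50.
Margin of safety = (R$2,774,998.50 − R$1,380,834.75) ÷ R$2,774,998.50 = 50.2%.

50.2%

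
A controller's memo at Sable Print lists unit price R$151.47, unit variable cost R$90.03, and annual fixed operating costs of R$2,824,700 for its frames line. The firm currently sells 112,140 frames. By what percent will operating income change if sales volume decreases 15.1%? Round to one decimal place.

-25.6%

At 112,140 units, contribution = 112,140 × R$61.44 = R$6,889,881.60.
EBIT = R$6,889,881.60 − R$2,824,700 = R$4,065,181.60.
DOL = contribution ÷ EBIT = R$6,889,881.60 ÷ R$4,065,181.60 = 1.6949.
So EBIT moves 1.6949 × (-15.1%) = -25.6%.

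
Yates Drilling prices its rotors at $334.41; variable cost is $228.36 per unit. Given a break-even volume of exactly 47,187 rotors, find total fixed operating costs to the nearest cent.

$5,004,181.35

Unit CM = price − variable cost = $334.41 − $228.36 = $106.05.
Since BE = FC / CM, FC = 47,187 × $106.05 = $5,004,181.35.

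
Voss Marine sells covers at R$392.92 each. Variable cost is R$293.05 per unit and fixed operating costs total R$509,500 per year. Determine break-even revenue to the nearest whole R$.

R$2,004,533

CM per unit = R$392.92 − R$293.05 = R$99.87; CM ratio = R$99.87 / R$392.92 = 0.2542.
Break-even revenue = fixed costs × price ÷ CM = R$509,500 × R$392.92 ÷ R$99.87 = R$2,004,533.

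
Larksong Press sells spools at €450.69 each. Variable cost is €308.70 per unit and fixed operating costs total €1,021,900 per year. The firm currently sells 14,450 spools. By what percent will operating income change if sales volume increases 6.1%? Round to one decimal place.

At 14,450 units, contribution = 14,450 × €141.99 = €2,051,755.50.
Subtracting fixed costs: EBIT = €2,051,755.50 − €1,021,900 = €1,029,855.50.
DOL = contribution ÷ EBIT = €2,051,755.50 ÷ €1,029,855.50 = 1.9923.
Operating income changes by 1.9923 × +6.1% = +12.2%.

+12.2%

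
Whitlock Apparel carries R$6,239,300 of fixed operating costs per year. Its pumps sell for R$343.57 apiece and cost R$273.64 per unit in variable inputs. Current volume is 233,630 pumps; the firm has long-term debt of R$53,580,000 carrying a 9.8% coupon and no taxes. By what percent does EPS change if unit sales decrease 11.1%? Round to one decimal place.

At 233,630 units, contribution = 233,630 × R$69.93 = R$16,337,745.90.
EBIT = R$16,337,745.90 − R$6,239,300 = R$10,098,445.90.
Interest = R$5,250,840.00, so EBIT − I = R$4,847,605.90.
Degree of combined leverage = contribution ÷ (EBIT − I) = R$16,337,745.90 ÷ R$4,847,605.90 = 3.3703.
%ΔEPS = DCL × %ΔSales = 3.3703 × -11.1% = -37.4%.

-37.4%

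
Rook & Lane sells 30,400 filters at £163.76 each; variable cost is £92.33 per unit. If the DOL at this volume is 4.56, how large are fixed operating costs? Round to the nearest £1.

£1,695,272

Total contribution margin = 30,400 × £71.43 = £2,171,472.00.
Since DOL = CM ÷ EBIT, EBIT = £2,171,472.00 ÷ 4.56 = £476,200.00.
And FC = contribution − EBIT = £2,171,472.00 − £476,200.00 = £1,695,272.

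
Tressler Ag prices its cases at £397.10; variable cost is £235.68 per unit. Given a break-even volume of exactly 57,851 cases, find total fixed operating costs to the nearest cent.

Unit CM = price − variable cost = £397.10 − £235.68 = £161.42.
Fixed costs = break-even units × CM = 57,851 × £161.42 = £9,338,308.42.

£9,338,308.42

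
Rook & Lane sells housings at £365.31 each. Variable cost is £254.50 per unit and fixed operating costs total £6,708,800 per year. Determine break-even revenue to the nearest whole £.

£22,117,063

CM per unit = £365.31 − £254.50 = £110.81; CM ratio = £110.81 / £365.31 = 0.3033.
Break-even revenue = fixed costs × price ÷ CM = £6,708,800 × £365.31 ÷ £110.81 = £22,117,063.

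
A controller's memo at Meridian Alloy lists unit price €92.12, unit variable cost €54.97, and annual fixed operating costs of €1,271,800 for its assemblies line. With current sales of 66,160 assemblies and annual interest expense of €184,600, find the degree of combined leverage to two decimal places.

2.45

Total contribution margin = 66,160 × €37.15 = €2,457,844.00.
EBIT = €2,457,844.00 − €1,271,800 = €1,186,044.00. Interest = €184,600.00, so EBIT − I = €1,001,444.00.
DCL = contribution ÷ (EBIT − I) = €2,457,844.00 ÷ €1,001,444.00 = 2.4543.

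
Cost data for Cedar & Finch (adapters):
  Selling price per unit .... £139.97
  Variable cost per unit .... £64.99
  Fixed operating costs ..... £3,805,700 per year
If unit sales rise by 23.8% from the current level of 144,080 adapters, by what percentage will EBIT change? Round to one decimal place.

At 144,080 units, contribution = 144,080 × £74.98 = £10,803,118.40.
EBIT = £10,803,118.40 − £3,805,700 = £6,997,418.40.
So DOL = total CM / EBIT = £10,803,118.40 / £6,997,418.40 = 1.5439.
%ΔEBIT = DOL × %ΔSales = 1.5439 × +23.8% = +36.7%.

+36.7%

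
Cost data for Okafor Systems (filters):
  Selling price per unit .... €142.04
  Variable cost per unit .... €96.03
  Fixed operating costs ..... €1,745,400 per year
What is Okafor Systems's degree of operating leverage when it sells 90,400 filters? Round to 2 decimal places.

Contribution at this volume is 90,400 × €46.01 = €4,159,304.00.
EBIT = €4,159,304.00 − €1,745,400 = €2,413,904.00.
DOL = contribution ÷ EBIT = €4,159,304.00 ÷ €2,413,904.00 = 1.7231.

1.72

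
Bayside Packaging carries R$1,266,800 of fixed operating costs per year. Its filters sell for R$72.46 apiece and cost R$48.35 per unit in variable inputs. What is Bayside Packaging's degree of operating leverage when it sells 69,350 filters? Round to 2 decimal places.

4.13

Contribution at this volume is 69,350 × R$24.11 = R$1,672,028.50.
EBIT = R$1,672,028.50 − R$1,266,800 = R$405,228.50.
Degree of operating leverage = R$1,672,028.50 / R$405,228.50 = 4.1261.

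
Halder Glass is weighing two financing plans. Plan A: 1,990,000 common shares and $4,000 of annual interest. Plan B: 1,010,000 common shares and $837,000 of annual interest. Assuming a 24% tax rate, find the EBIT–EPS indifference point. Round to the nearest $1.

$1,695,500

Set EPS_A = EPS_B: (EBIT − $4,000)(1 − 0.24) ÷ 1,990,000 = (EBIT − $837,000)(1 − 0.24) ÷ 1,010,000.
The (1 − t) factor cancels: (EBIT − 4,000) × 1,010,000 = (EBIT − 837,000) × 1,990,000.
EBIT × (1,990,000 − 1,010,000) = 837,000 × 1,990,000 − 4,000 × 1,010,000 = 1,661,590,000,000, so EBIT = 1,661,590,000,000 ÷ 980,000 = 1,695,500.00.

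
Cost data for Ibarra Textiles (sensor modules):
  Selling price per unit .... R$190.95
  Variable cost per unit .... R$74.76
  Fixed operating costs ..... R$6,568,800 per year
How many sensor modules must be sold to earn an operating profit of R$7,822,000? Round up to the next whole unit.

123,856 sensor modules

Unit CM = price − variable cost = R$190.95 − R$74.76 = R$116.19.
Need Q such that Q × R$116.19 − R$6,568,800 = R$7,822,000, i.e. Q = R$14,390,800 / R$116.19 = 123,855.75 → 123,856.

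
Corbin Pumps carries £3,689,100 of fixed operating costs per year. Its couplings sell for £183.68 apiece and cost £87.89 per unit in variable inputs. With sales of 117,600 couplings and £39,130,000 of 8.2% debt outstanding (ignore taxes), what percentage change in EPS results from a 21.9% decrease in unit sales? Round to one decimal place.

-56.5%

Total contribution margin = 117,600 × £95.79 = £11,264,904.00.
EBIT = £11,264,904.00 − £3,689,100 = £7,575,804.00.
After interest of £3,208,660.00, pre-tax earnings = £4,367,144.00.
DCL = total CM / (EBIT − I) = £11,264,904.00 / £4,367,144.00 = 2.5795.
%ΔEPS = DCL × %ΔSales = 2.5795 × -21.9% = -56.5%.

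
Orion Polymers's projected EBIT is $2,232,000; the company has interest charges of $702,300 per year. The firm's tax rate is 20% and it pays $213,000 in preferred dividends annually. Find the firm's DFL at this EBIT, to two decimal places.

1.77

Annual interest charges come to $702,300.00.
Pre-tax preferred-dividend burden = $213,000 ÷ (1 − 0.20) = $266,250.00.
DFL = EBIT ÷ [EBIT − I − D_p/(1−t)] = $2,232,000 ÷ [$2,232,000 − $702,300.00 − $266,250.00] = $2,232,000 ÷ $1,263,450.00 = 1.7666.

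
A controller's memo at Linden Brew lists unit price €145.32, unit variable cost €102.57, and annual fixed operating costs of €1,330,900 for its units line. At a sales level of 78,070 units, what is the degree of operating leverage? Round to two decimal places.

1.66

Total contribution margin = 78,070 × €42.75 = €3,337,492.50.
Operating income = contribution − fixed costs = €3,337,492.50 − €1,330,900 = €2,006,592.50.
DOL = contribution ÷ EBIT = €3,337,492.50 ÷ €2,006,592.50 = 1.6633.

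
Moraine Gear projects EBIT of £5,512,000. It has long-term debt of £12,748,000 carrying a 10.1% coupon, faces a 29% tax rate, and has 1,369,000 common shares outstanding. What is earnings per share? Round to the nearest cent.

£2.19

Interest = £1,287,548.00, so EBT = £5,512,000 − £1,287,548.00 = £4,224,452.00.
Net income = £4,224,452.00 × (1 − 0.29) = £2,999,360.92.
Per share: £2,999,360.92 / 1,369,000 shares = £2.19.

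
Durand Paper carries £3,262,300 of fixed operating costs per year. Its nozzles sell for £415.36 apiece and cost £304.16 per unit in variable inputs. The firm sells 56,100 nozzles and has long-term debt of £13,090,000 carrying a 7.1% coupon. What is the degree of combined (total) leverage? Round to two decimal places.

Contribution at this volume is 56,100 × £111.20 = £6,238,320.00.
Subtracting fixed costs: EBIT = £6,238,320.00 − £3,262,300 = £2,976,020.00. Interest = £929,390.00.
DOL = £6,238,320.00 ÷ £2,976,020.00 = 2.0962; DFL = £2,976,020.00 ÷ £2,046,630.00 = 1.4541.
DCL = DOL × DFL = 2.0962 × 1.4541 = 3.0481.

3.05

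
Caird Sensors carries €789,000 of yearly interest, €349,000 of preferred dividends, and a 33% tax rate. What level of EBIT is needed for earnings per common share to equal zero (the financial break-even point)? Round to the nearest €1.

Preferred dividends are paid after tax, so their pre-tax equivalent is €349,000 ÷ (1 − 0.33) = €520,895.52.
Financial break-even EBIT = interest + D_p ÷ (1 − t) = €789,000 + €520,895.52 = €1,309,895.52.

€1,309,896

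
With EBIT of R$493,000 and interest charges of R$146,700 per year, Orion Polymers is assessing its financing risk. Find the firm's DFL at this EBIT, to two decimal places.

1.42

Interest = R$146,700.00.
Degree of financial leverage = EBIT / (EBIT − interest) = R$493,000 / R$346,300.00 = 1.4236.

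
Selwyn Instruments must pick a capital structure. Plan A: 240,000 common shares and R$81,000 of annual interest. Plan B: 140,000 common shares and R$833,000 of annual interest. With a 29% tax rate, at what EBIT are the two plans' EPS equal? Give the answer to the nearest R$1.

Set EPS_A = EPS_B: (EBIT − R$81,000)(1 − 0.29) ÷ 240,000 = (EBIT − R$833,000)(1 − 0.29) ÷ 140,000.
Cancelling (1 − t) and cross-multiplying: 140,000·(EBIT − 81,000) = 240,000·(EBIT − 833,000).
Solving, EBIT = (833,000·240,000 − 81,000·140,000) / (240,000 − 140,000) = 188,580,000,000 / 100,000 = 1,885,800.00.

R$1,885,800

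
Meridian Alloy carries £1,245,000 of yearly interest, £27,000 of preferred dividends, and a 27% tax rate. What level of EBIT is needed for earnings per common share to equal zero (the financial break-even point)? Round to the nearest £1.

Preferred dividends are paid after tax, so their pre-tax equivalent is £27,000 ÷ (1 − 0.27) = £36,986.30.
EPS = 0 when EBIT covers interest plus the pre-tax preferred burden: £1,245,000 + £36,986.30 = £1,281,986.30.

£1,281,986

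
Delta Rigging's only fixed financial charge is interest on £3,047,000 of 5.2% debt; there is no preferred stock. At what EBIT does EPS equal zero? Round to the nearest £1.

£158,444

Annual interest = 5.2% × £3,047,000 = £158,444.00.
With no preferred dividends, EPS = 0 when EBIT exactly covers interest, so the financial break-even EBIT is £158,444.00.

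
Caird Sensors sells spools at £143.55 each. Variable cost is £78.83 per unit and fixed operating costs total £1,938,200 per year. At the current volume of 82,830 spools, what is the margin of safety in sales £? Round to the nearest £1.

£7,591,288

Unit CM = price − variable cost = £143.55 − £78.83 = £64.72. Break-even units = £1,938,200 ÷ £64.72 = 29,947.47; break-even revenue = 29,947.47 × £143.55 = £4,298,958.75.
Actual sales revenue = 82,830 × £143.55 = £11,890,246.50.
Margin of safety = £11,890,246.50 − £4,298,958.75 = £7,591,288.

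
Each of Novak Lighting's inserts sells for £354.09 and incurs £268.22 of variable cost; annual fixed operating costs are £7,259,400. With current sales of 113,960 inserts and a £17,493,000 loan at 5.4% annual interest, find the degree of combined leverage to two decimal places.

Total contribution margin = 113,960 × £85.87 = £9,785,745.20.
Subtracting fixed costs: EBIT = £9,785,745.20 − £7,259,400 = £2,526,345.20. Interest = £944,622.00.
DOL = £9,785,745.20 ÷ £2,526,345.20 = 3.8735; DFL = £2,526,345.20 ÷ £1,581,723.20 = 1.5972.
DCL = DOL × DFL = 3.8735 × 1.5972 = 6.1868.

6.19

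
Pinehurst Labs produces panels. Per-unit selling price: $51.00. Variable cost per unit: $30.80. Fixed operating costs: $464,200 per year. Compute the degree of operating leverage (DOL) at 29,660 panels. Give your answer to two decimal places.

At 29,660 units, contribution = 29,660 × $20.20 = $599,132.00.
Subtracting fixed costs: EBIT = $599,132.00 − $464,200 = $134,932.00.
DOL = contribution ÷ EBIT = $599,132.00 ÷ $134,932.00 = 4.4403.

4.44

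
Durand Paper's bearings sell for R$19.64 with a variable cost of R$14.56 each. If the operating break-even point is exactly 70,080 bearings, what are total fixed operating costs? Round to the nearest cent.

R$356,006.40

Each unit contributes R$19.64 − R$14.56 = R$5.08.
Since BE = FC / CM, FC = 70,080 × R$5.08 = R$356,006.40.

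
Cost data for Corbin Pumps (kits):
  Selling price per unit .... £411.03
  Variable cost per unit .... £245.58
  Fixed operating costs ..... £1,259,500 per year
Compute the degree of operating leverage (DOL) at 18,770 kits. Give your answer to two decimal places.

Contribution at this volume is 18,770 × £165.45 = £3,105,496.50.
Operating income = contribution − fixed costs = £3,105,496.50 − £1,259,500 = £1,845,996.50.
Degree of operating leverage = £3,105,496.50 / £1,845,996.50 = 1.6823.

1.68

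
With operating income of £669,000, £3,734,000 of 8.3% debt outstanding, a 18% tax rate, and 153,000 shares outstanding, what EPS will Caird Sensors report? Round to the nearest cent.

£1.92

Interest = £309,922.00, so EBT = £669,000 − £309,922.00 = £359,078.00.
After tax at 18%: net income = £359,078.00 × 0.82 = £294,443.96.
EPS = £294,443.96 ÷ 153,000 = £1.92.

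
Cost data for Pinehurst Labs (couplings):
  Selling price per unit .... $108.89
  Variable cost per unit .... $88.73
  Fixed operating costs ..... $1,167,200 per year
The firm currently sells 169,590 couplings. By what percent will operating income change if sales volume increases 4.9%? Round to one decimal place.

Contribution at this volume is 169,590 × $20.16 = $3,418,934.40.
EBIT = $3,418,934.40 − $1,167,200 = $2,251,734.40.
So DOL = total CM / EBIT = $3,418,934.40 / $2,251,734.40 = 1.5184.
So EBIT moves 1.5184 × (+4.9%) = +7.4%.

+7.4%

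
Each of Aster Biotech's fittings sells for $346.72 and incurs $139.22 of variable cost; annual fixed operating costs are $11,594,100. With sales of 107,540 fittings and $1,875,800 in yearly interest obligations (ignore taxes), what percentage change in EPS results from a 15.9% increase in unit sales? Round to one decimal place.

+40.1%

At 107,540 units, contribution = 107,540 × $207.50 = $22,314,550.00.
Subtracting fixed costs: EBIT = $22,314,550.00 − $11,594,100 = $10,720,450.00.
After interest of $1,875,800.00, pre-tax earnings = $8,844,650.00.
DCL = total CM / (EBIT − I) = $22,314,550.00 / $8,844,650.00 = 2.5229.
EPS therefore changes by 2.5229 × (+15.9%) = +40.1%.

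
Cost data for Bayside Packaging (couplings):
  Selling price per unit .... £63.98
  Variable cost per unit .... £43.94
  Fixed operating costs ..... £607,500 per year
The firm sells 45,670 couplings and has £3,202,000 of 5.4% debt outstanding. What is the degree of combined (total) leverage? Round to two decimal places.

6.79

Total contribution margin = 45,670 × £20.04 = £915,226.80.
EBIT = £915,226.80 − £607,500 = £307,726.80. Interest = £172,908.00.
DOL = £915,226.80 ÷ £307,726.80 = 2.9742; DFL = £307,726.80 ÷ £134,818.80 = 2.2825.
DCL = DOL × DFL = 2.9742 × 2.2825 = 6.7886.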